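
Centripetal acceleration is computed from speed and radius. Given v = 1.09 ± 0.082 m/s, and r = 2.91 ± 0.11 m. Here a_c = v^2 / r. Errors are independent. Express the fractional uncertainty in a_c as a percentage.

15.5%

Relative error in a monomial: (δa_c/a_c)² = Σ (nᵢ · δxᵢ/xᵢ)².
  (2·δv/v)² = (2×0.0752)² = 0.0226;  (-1·δr/r)² = (-1×0.0378)² = 0.00143
δa_c/a_c = √(0.0241) = 0.155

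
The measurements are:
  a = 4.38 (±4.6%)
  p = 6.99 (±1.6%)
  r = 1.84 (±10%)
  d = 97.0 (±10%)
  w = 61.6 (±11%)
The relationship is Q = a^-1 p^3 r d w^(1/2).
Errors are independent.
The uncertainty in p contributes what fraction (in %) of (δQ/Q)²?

(δQ/Q)² = (-1·δa/a)² + (3·δp/p)² + (1·δr/r)² + (1·δd/d)² + (½·δw/w)²
  a term: (-1×0.0460)² = 0.00212
  p term: (3×0.0160)² = 0.00230
  r term: (1×0.100)² = 0.0100
  d term: (1×0.100)² = 0.0100
  w term: (0.5×0.110)² = 0.00302
Total = 0.0274. Share from p = 0.00230/0.0274 = 0.0839.

8.39%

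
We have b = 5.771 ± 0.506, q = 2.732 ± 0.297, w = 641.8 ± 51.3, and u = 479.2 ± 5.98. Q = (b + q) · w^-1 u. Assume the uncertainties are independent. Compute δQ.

0.675

Let h = b + q = 8.503. δh = √(δb² + δq²) = √(0.256 + 0.0882) = 0.587, so δh/h = 0.0690.
Q is then a monomial in h, w, u:
δQ/Q = √((δh/h)² + (-1·δw/w)² + (1·δu/u)²) = √(0.00476 + 0.00639 + 0.000156) = 0.106
Q = 6.349, so δQ = 0.106 × 6.349 = 0.675.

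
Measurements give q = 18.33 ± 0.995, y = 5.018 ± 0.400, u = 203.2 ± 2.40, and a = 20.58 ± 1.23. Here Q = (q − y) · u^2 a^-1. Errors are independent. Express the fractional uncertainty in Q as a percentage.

Let w = q − y = 13.31. δw = √(δq² + δy²) = √(0.990 + 0.160) = 1.07, so δw/w = 0.0806.
Q is then a monomial in w, u, a:
δQ/Q = √((δw/w)² + (2·δu/u)² + (-1·δa/a)²) = √(0.00649 + 0.000558 + 0.00357) = 0.103

10.3%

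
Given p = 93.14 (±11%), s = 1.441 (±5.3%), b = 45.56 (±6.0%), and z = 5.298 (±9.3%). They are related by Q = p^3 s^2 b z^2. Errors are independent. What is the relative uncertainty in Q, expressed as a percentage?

Relative error in a monomial: (δQ/Q)² = Σ (nᵢ · δxᵢ/xᵢ)².
  (3·δp/p)² = (3×0.110)² = 0.109;  (2·δs/s)² = (2×0.0530)² = 0.0112;  (1·δb/b)² = (1×0.0600)² = 0.00360;  (2·δz/z)² = (2×0.0930)² = 0.0346
δQ/Q = √(0.158) = 0.398

39.8%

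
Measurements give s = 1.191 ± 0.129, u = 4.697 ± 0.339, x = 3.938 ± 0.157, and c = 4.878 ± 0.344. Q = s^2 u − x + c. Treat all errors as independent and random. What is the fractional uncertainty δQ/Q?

0.206

Let p = s^2·u = 6.663. δp/p = √((2·δs/s)² + (1·δu/u)²) = √(0.0469 + 0.00521) = 0.228, so δp = 1.52.
Q = p − x + c: δQ = √(δp² + δx² + δc²) = √(2.31 + 0.0246 + 0.118) = 1.57
Q = 7.603, so δQ/Q = 1.57/7.603 = 0.206.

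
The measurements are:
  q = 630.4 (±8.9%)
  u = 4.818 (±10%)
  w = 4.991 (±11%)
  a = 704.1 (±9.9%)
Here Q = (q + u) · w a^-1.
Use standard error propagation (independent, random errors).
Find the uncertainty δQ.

0.776

Let h = q + u = 635.2. δh = √(δq² + δu²) = √(3150 + 0.232) = 56.1, so δh/h = 0.0883.
Q is then a monomial in h, w, a:
δQ/Q = √((δh/h)² + (1·δw/w)² + (-1·δa/a)²) = √(0.00780 + 0.0121 + 0.00980) = 0.172
Q = 4.503, so δQ = 0.172 × 4.503 = 0.776.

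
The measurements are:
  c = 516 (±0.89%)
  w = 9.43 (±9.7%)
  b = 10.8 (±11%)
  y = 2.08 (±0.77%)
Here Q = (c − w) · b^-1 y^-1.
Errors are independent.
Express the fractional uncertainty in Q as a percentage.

11.1%

Let u = c − w = 507. δu = √(δc² + δw²) = √(21.1 + 0.837) = 4.68, so δu/u = 0.00924.
Q is then a monomial in u, b, y:
δQ/Q = √((δu/u)² + (-1·δb/b)² + (-1·δy/y)²) = √(8.54e-05 + 0.0121 + 5.93e-05) = 0.111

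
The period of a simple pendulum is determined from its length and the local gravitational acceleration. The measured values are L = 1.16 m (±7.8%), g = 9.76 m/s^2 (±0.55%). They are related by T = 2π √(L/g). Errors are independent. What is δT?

Since T is a product/quotient, work with relative uncertainties:
  (½·δL/L)² = (0.5×0.0780)² = 0.00152;  (−½·δg/g)² = (-0.5×0.00550)² = 7.56e-06
δT/T = √(0.00153) = 0.0391
T = 2.17 s, so δT = 0.0391 × 2.17 = 0.0847 s.

0.0847 s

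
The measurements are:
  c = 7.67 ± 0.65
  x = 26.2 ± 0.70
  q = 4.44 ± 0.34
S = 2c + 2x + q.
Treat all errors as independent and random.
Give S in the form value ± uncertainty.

Each term contributes (cᵢ δxᵢ)² to (δS)²:
  (2·δc)² = 1.69;  (2·δx)² = 1.96;  (δq)² = 0.116
δS = √(3.77) = 1.94
S = 72.2.

72.2 ± 1.94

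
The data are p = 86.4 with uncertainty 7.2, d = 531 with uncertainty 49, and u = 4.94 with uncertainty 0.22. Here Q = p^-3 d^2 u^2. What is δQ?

Q is a product of powers, so relative uncertainties combine in quadrature:
  (-3·δp/p)² = (-3×0.0833)² = 0.0625;  (2·δd/d)² = (2×0.0923)² = 0.0341;  (2·δu/u)² = (2×0.0445)² = 0.00793
δQ/Q = √(0.104) = 0.323
Q = 10.7, so δQ = 0.323 × 10.7 = 3.45.

3.45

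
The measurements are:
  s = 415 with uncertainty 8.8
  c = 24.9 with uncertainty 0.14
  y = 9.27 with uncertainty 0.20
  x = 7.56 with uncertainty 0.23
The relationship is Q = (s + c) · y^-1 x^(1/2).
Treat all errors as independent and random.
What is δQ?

Let u = s + c = 440. δu = √(δs² + δc²) = √(77.4 + 0.0196) = 8.80, so δu/u = 0.0200.
Q is then a monomial in u, y, x:
δQ/Q = √((δu/u)² + (-1·δy/y)² + (½·δx/x)²) = √(0.000400 + 0.000465 + 0.000231) = 0.0331
Q = 130, so δQ = 0.0331 × 130 = 4.32.

4.32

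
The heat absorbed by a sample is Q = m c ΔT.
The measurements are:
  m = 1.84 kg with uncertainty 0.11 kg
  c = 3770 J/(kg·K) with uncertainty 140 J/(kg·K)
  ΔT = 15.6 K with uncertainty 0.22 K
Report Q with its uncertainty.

Relative error in a monomial: (δQ/Q)² = Σ (nᵢ · δxᵢ/xᵢ)².
  (1·δm/m)² = (1×0.0598)² = 0.00357;  (1·δc/c)² = (1×0.0371)² = 0.00138;  (1·δΔT/ΔT)² = (1×0.0141)² = 0.000199
δQ/Q = √(0.00515) = 0.0718
Q = 1.08e+05 J, so δQ = 0.0718 × 1.08e+05 = 7770 J.

(1.08 ± 0.0777) × 10^5 J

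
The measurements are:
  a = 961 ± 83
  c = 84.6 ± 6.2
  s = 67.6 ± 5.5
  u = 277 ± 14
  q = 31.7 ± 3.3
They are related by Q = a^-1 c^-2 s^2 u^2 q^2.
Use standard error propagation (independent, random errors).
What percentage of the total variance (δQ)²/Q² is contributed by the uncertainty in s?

24.3%

(δQ/Q)² = (-1·δa/a)² + (-2·δc/c)² + (2·δs/s)² + (2·δu/u)² + (2·δq/q)²
  a term: (-1×0.0864)² = 0.00746
  c term: (-2×0.0733)² = 0.0215
  s term: (2×0.0814)² = 0.0265
  u term: (2×0.0505)² = 0.0102
  q term: (2×0.104)² = 0.0433
Total = 0.109. Share from s = 0.0265/0.109 = 0.243.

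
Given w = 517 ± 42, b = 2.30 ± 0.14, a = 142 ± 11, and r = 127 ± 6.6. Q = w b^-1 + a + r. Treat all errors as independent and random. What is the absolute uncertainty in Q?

Let p = w·b^-1 = 225. δp/p = √((1·δw/w)² + (-1·δb/b)²) = √(0.00660 + 0.00371) = 0.102, so δp = 22.8.
Q = p + a + r: δQ = √(δp² + δa² + δr²) = √(521 + 121 + 43.6) = 26.2

26.2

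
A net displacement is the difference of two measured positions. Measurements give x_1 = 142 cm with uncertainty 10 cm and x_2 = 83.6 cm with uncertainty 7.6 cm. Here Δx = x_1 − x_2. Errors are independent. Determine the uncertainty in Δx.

Sums and differences: (δΔx)² = Σ (cᵢ δxᵢ)².
  (δx_1)² = 100;  (δx_2)² = 57.8
δΔx = √(158) = 12.6 cm

12.6 cm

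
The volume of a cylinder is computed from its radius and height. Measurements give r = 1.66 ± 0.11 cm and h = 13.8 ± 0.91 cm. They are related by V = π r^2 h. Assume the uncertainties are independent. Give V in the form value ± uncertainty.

119 ± 17.7 cm^3

For a monomial V ∝ r^2, h, fractional errors add in quadrature:
  (2·δr/r)² = (2×0.0663)² = 0.0176;  (1·δh/h)² = (1×0.0659)² = 0.00435
δV/V = √(0.0219) = 0.148
V = 119 cm^3, so δV = 0.148 × 119 = 17.7 cm^3.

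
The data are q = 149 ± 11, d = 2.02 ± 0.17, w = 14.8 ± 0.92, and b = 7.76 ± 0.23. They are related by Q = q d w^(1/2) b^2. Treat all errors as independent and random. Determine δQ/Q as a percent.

For a monomial Q ∝ q, d, w^(1/2), b^2, fractional errors add in quadrature:
  (1·δq/q)² = (1×0.0738)² = 0.00545;  (1·δd/d)² = (1×0.0842)² = 0.00708;  (½·δw/w)² = (0.5×0.0622)² = 0.000966;  (2·δb/b)² = (2×0.0296)² = 0.00351
δQ/Q = √(0.0170) = 0.130

13.0%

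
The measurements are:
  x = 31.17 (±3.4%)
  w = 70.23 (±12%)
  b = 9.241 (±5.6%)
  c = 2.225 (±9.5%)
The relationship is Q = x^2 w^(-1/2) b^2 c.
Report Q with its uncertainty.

22030 ± 3800

Since Q is a product/quotient, work with relative uncertainties:
  (2·δx/x)² = (2×0.0340)² = 0.00462;  (−½·δw/w)² = (-0.5×0.120)² = 0.00360;  (2·δb/b)² = (2×0.0560)² = 0.0125;  (1·δc/c)² = (1×0.0950)² = 0.00903
δQ/Q = √(0.0298) = 0.173
Q = 22030, so δQ = 0.173 × 22030 = 3800.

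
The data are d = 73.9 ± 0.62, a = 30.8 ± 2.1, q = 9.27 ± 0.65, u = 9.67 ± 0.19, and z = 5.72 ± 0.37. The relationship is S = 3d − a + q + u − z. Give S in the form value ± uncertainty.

204 ± 2.91

Sums and differences: (δS)² = Σ (cᵢ δxᵢ)².
  (3·δd)² = 3.46;  (δa)² = 4.41;  (δq)² = 0.423;  (δu)² = 0.0361;  (δz)² = 0.137
δS = √(8.47) = 2.91
S = 204.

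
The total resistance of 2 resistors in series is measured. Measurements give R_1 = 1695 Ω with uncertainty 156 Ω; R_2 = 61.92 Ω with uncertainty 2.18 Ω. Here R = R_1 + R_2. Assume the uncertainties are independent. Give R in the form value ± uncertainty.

R is a linear combination, so absolute uncertainties add in quadrature:
  (δR_1)² = 24300;  (δR_2)² = 4.75
δR = √(24300) = 156 Ω
R = 1757 Ω.

1757 ± 156 Ω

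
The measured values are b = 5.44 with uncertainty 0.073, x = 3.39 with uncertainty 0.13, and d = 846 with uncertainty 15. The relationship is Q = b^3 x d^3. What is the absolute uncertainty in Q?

2.54e+10

Each factor contributes (exponent × relative error)² to (δQ/Q)²:
  (3·δb/b)² = (3×0.0134)² = 0.00162;  (1·δx/x)² = (1×0.0383)² = 0.00147;  (3·δd/d)² = (3×0.0177)² = 0.00283
δQ/Q = √(0.00592) = 0.0769
Q = 3.3e+11, so δQ = 0.0769 × 3.3e+11 = 2.54e+10.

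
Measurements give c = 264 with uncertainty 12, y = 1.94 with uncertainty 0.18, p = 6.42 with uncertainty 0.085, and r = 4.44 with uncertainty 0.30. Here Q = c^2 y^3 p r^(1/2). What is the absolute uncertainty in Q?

Q is a product of powers, so relative uncertainties combine in quadrature:
  (2·δc/c)² = (2×0.0455)² = 0.00826;  (3·δy/y)² = (3×0.0928)² = 0.0775;  (1·δp/p)² = (1×0.0132)² = 0.000175;  (½·δr/r)² = (0.5×0.0676)² = 0.00114
δQ/Q = √(0.0871) = 0.295
Q = 6.88e+06, so δQ = 0.295 × 6.88e+06 = 2.03e+06.

2.03e+06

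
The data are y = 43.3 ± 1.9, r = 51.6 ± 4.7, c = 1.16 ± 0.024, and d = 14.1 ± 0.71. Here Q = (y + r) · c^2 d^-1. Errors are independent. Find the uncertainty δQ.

0.763

Let u = y + r = 94.9. δu = √(δy² + δr²) = √(3.61 + 22.1) = 5.07, so δu/u = 0.0534.
Q is then a monomial in u, c, d:
δQ/Q = √((δu/u)² + (2·δc/c)² + (-1·δd/d)²) = √(0.00285 + 0.00171 + 0.00254) = 0.0843
Q = 9.06, so δQ = 0.0843 × 9.06 = 0.763.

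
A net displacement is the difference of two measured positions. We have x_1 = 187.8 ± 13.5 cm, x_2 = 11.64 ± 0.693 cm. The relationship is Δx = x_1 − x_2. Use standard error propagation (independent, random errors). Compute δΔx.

For a sum/difference, combine absolute errors in quadrature:
  (δx_1)² = 182;  (δx_2)² = 0.480
δΔx = √(183) = 13.5 cm

13.5 cm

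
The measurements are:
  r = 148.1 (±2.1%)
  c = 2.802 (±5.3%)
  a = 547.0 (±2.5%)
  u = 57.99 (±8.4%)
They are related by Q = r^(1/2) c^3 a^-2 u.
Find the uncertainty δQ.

0.00970

Relative error in a monomial: (δQ/Q)² = Σ (nᵢ · δxᵢ/xᵢ)².
  (½·δr/r)² = (0.5×0.0210)² = 0.000110;  (3·δc/c)² = (3×0.0530)² = 0.0253;  (-2·δa/a)² = (-2×0.0250)² = 0.00250;  (1·δu/u)² = (1×0.0840)² = 0.00706
δQ/Q = √(0.0349) = 0.187
Q = 0.05189, so δQ = 0.187 × 0.05189 = 0.00970.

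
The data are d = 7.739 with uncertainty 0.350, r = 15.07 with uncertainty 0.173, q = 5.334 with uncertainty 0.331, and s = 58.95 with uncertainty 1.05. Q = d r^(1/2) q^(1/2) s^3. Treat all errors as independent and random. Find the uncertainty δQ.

Products/powers → add relative errors in quadrature, weighted by exponent:
  (1·δd/d)² = (1×0.0452)² = 0.00205;  (½·δr/r)² = (0.5×0.0115)² = 3.29e-05;  (½·δq/q)² = (0.5×0.0621)² = 0.000963;  (3·δs/s)² = (3×0.0178)² = 0.00286
δQ/Q = √(0.00590) = 0.0768
Q = 1.421e+07, so δQ = 0.0768 × 1.421e+07 = 1.09e+06.

1.09e+06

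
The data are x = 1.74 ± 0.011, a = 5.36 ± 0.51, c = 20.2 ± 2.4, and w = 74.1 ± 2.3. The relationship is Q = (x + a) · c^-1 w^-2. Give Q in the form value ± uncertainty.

(6.40 ± 0.974) × 10^-5

Let u = x + a = 7.10. δu = √(δx² + δa²) = √(0.000121 + 0.260) = 0.510, so δu/u = 0.0718.
Q is then a monomial in u, c, w:
δQ/Q = √((δu/u)² + (-1·δc/c)² + (-2·δw/w)²) = √(0.00516 + 0.0141 + 0.00385) = 0.152
Q = 6.4e-05, so δQ = 0.152 × 6.4e-05 = 9.74e-06.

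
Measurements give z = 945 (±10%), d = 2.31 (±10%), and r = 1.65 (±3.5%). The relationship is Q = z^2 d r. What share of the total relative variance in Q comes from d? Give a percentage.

(δQ/Q)² = (2·δz/z)² + (1·δd/d)² + (1·δr/r)²
  z term: (2×0.100)² = 0.0400
  d term: (1×0.100)² = 0.0100
  r term: (1×0.0350)² = 0.00123
Total = 0.0512. Share from d = 0.0100/0.0512 = 0.195.

19.5%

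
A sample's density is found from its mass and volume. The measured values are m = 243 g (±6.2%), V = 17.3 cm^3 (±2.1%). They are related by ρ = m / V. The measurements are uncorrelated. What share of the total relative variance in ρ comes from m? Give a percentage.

(δρ/ρ)² = (1·δm/m)² + (-1·δV/V)²
  m term: (1×0.0620)² = 0.00384
  V term: (-1×0.0210)² = 0.000441
Total = 0.00428. Share from m = 0.00384/0.00428 = 0.897.

89.7%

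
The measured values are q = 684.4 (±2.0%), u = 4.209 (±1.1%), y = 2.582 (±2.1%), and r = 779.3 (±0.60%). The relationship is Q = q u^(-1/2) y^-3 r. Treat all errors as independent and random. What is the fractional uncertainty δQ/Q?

0.0666

Q is a product of powers, so relative uncertainties combine in quadrature:
  (1·δq/q)² = (1×0.0200)² = 0.000400;  (−½·δu/u)² = (-0.5×0.0110)² = 3.03e-05;  (-3·δy/y)² = (-3×0.0210)² = 0.00397;  (1·δr/r)² = (1×0.00600)² = 3.6e-05
δQ/Q = √(0.00444) = 0.0666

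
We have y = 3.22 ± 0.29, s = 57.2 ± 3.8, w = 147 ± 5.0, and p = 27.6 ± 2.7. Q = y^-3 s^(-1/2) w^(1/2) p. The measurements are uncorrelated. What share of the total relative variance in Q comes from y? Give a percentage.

86.9%

(δQ/Q)² = (-3·δy/y)² + (−½·δs/s)² + (½·δw/w)² + (1·δp/p)²
  y term: (-3×0.0901)² = 0.0730
  s term: (-0.5×0.0664)² = 0.00110
  w term: (0.5×0.0340)² = 0.000289
  p term: (1×0.0978)² = 0.00957
Total = 0.0840. Share from y = 0.0730/0.0840 = 0.869.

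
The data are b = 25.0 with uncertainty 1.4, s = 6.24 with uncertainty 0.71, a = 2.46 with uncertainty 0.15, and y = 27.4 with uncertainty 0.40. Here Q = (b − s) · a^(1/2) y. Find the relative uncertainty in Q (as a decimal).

0.0902

Let u = b − s = 18.8. δu = √(δb² + δs²) = √(1.96 + 0.504) = 1.57, so δu/u = 0.0837.
Q is then a monomial in u, a, y:
δQ/Q = √((δu/u)² + (½·δa/a)² + (1·δy/y)²) = √(0.00700 + 0.000930 + 0.000213) = 0.0902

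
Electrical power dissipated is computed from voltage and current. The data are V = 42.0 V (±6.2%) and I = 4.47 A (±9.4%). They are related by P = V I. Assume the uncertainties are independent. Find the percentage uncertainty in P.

P is a product of powers, so relative uncertainties combine in quadrature:
  (1·δV/V)² = (1×0.0620)² = 0.00384;  (1·δI/I)² = (1×0.0940)² = 0.00884
δP/P = √(0.0127) = 0.113

11.3%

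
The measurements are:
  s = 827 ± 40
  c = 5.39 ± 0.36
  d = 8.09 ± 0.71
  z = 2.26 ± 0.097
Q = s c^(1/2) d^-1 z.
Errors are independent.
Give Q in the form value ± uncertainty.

536 ± 61.2

Since Q is a product/quotient, work with relative uncertainties:
  (1·δs/s)² = (1×0.0484)² = 0.00234;  (½·δc/c)² = (0.5×0.0668)² = 0.00112;  (-1·δd/d)² = (-1×0.0878)² = 0.00770;  (1·δz/z)² = (1×0.0429)² = 0.00184
δQ/Q = √(0.0130) = 0.114
Q = 536, so δQ = 0.114 × 536 = 61.2.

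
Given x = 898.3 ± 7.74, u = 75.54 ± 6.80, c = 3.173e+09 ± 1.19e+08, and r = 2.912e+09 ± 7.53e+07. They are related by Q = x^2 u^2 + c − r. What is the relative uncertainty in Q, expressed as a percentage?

17.4%

Let p = x^2·u^2 = 4.605e+09. δp/p = √((2·δx/x)² + (2·δu/u)²) = √(0.000297 + 0.0324) = 0.181, so δp = 8.33e+08.
Q = p + c − r: δQ = √(δp² + δc² + δr²) = √(6.94e+17 + 1.42e+16 + 5.67e+15) = 8.45e+08
Q = 4.866e+09, so δQ/Q = 8.45e+08/4.866e+09 = 0.174.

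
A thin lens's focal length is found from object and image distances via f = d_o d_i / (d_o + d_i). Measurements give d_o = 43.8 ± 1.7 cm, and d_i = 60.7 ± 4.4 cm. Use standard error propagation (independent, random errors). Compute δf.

∂f/∂d_o = (d_i/(d_o+d_i))² = 0.337;  ∂f/∂d_i = (d_o/(d_o+d_i))² = 0.176
δf = √((∂f/∂d_o · δd_o)² + (∂f/∂d_i · δd_i)²) = √(0.329 + 0.597) = 0.963 cm

0.963 cm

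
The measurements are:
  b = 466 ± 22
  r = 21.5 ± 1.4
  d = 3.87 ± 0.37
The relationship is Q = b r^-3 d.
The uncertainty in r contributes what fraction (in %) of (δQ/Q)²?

(δQ/Q)² = (1·δb/b)² + (-3·δr/r)² + (1·δd/d)²
  b term: (1×0.0472)² = 0.00223
  r term: (-3×0.0651)² = 0.0382
  d term: (1×0.0956)² = 0.00914
Total = 0.0495. Share from r = 0.0382/0.0495 = 0.770.

77.0%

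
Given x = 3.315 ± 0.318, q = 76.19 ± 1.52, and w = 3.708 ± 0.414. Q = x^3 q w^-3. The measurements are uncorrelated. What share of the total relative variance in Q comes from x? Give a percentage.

42.4%

(δQ/Q)² = (3·δx/x)² + (1·δq/q)² + (-3·δw/w)²
  x term: (3×0.0959)² = 0.0828
  q term: (1×0.0200)² = 0.000398
  w term: (-3×0.112)² = 0.112
Total = 0.195. Share from x = 0.0828/0.195 = 0.424.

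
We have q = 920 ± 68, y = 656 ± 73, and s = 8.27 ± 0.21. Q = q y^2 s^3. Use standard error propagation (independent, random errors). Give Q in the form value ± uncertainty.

For a monomial Q ∝ q, y^2, s^3, fractional errors add in quadrature:
  (1·δq/q)² = (1×0.0739)² = 0.00546;  (2·δy/y)² = (2×0.111)² = 0.0495;  (3·δs/s)² = (3×0.0254)² = 0.00580
δQ/Q = √(0.0608) = 0.247
Q = 2.24e+11, so δQ = 0.247 × 2.24e+11 = 5.52e+10.

(2.24 ± 0.552) × 10^11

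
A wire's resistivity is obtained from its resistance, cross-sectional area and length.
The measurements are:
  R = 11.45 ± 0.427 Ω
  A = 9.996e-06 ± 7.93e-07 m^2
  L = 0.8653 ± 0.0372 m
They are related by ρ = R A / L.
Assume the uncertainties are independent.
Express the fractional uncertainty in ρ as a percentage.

9.76%

Each factor contributes (exponent × relative error)² to (δρ/ρ)²:
  (1·δR/R)² = (1×0.0373)² = 0.00139;  (1·δA/A)² = (1×0.0793)² = 0.00629;  (-1·δL/L)² = (-1×0.0430)² = 0.00185
δρ/ρ = √(0.00953) = 0.0976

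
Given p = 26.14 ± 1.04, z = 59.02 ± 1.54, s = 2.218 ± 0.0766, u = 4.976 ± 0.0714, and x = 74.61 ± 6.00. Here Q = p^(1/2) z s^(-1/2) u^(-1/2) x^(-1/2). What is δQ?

Relative error in a monomial: (δQ/Q)² = Σ (nᵢ · δxᵢ/xᵢ)².
  (½·δp/p)² = (0.5×0.0398)² = 0.000396;  (1·δz/z)² = (1×0.0261)² = 0.000681;  (−½·δs/s)² = (-0.5×0.0345)² = 0.000298;  (−½·δu/u)² = (-0.5×0.0143)² = 5.15e-05;  (−½·δx/x)² = (-0.5×0.0804)² = 0.00162
δQ/Q = √(0.00304) = 0.0552
Q = 10.52, so δQ = 0.0552 × 10.52 = 0.580.

0.580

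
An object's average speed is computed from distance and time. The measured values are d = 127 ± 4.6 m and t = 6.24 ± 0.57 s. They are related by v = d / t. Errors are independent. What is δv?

Relative error in a monomial: (δv/v)² = Σ (nᵢ · δxᵢ/xᵢ)².
  (1·δd/d)² = (1×0.0362)² = 0.00131;  (-1·δt/t)² = (-1×0.0913)² = 0.00834
δv/v = √(0.00966) = 0.0983
v = 20.4 m/s, so δv = 0.0983 × 20.4 = 2.00 m/s.

2.00 m/s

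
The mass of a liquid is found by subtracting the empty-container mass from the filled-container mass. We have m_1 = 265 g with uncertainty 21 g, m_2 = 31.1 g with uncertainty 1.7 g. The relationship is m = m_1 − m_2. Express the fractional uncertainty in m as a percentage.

9.01%

For a sum/difference, combine absolute errors in quadrature:
  (δm_1)² = 441;  (δm_2)² = 2.89
δm = √(444) = 21.1 g
m = 234 g, so δm/m = 21.1/234 = 0.0901.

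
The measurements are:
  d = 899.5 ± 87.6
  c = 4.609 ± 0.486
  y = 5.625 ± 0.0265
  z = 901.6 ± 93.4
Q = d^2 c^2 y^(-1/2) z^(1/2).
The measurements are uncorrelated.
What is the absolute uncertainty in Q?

6.35e+07

Q is a product of powers, so relative uncertainties combine in quadrature:
  (2·δd/d)² = (2×0.0974)² = 0.0379;  (2·δc/c)² = (2×0.105)² = 0.0445;  (−½·δy/y)² = (-0.5×0.00471)² = 5.55e-06;  (½·δz/z)² = (0.5×0.104)² = 0.00268
δQ/Q = √(0.0851) = 0.292
Q = 2.176e+08, so δQ = 0.292 × 2.176e+08 = 6.35e+07.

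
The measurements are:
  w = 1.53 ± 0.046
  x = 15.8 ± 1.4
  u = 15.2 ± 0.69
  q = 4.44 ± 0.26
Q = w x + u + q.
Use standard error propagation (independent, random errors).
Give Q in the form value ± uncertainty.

43.8 ± 2.38

Let p = w·x = 24.2. δp/p = √((1·δw/w)² + (1·δx/x)²) = √(0.000904 + 0.00785) = 0.0936, so δp = 2.26.
Q = p + u + q: δQ = √(δp² + δu² + δq²) = √(5.12 + 0.476 + 0.0676) = 2.38
Q = 43.8.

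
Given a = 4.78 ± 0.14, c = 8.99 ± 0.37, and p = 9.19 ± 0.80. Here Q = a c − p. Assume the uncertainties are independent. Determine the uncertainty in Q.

2.31

Let w = a·c = 43.0. δw/w = √((1·δa/a)² + (1·δc/c)²) = √(0.000858 + 0.00169) = 0.0505, so δw = 2.17.
Q = w − p: δQ = √(δw² + δp²) = √(4.71 + 0.640) = 2.31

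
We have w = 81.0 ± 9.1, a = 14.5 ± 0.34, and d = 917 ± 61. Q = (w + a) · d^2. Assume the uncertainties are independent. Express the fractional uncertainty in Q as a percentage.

Let u = w + a = 95.5. δu = √(δw² + δa²) = √(82.8 + 0.116) = 9.11, so δu/u = 0.0954.
Q is then a monomial in u, d:
δQ/Q = √((δu/u)² + (2·δd/d)²) = √(0.00909 + 0.0177) = 0.164

16.4%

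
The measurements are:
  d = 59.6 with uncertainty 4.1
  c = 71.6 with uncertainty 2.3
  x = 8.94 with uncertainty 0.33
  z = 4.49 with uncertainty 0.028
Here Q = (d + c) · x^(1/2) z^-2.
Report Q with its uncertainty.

Let u = d + c = 131. δu = √(δd² + δc²) = √(16.8 + 5.29) = 4.70, so δu/u = 0.0358.
Q is then a monomial in u, x, z:
δQ/Q = √((δu/u)² + (½·δx/x)² + (-2·δz/z)²) = √(0.00128 + 0.000341 + 0.000156) = 0.0422
Q = 19.5, so δQ = 0.0422 × 19.5 = 0.821.

19.5 ± 0.821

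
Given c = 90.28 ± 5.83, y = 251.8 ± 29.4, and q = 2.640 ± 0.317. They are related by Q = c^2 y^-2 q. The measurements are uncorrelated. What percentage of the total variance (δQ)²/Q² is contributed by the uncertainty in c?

(δQ/Q)² = (2·δc/c)² + (-2·δy/y)² + (1·δq/q)²
  c term: (2×0.0646)² = 0.0167
  y term: (-2×0.117)² = 0.0545
  q term: (1×0.120)² = 0.0144
Total = 0.0856. Share from c = 0.0167/0.0856 = 0.195.

19.5%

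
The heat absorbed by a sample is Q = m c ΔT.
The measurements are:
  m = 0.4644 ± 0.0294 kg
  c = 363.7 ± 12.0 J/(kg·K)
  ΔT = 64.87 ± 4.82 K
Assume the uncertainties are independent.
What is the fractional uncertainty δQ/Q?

0.103

Since Q is a product/quotient, work with relative uncertainties:
  (1·δm/m)² = (1×0.0633)² = 0.00401;  (1·δc/c)² = (1×0.0330)² = 0.00109;  (1·δΔT/ΔT)² = (1×0.0743)² = 0.00552
δQ/Q = √(0.0106) = 0.103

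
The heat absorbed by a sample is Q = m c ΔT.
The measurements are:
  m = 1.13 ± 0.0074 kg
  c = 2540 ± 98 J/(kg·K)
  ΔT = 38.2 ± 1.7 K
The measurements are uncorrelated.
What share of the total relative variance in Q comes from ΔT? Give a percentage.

(δQ/Q)² = (1·δm/m)² + (1·δc/c)² + (1·δΔT/ΔT)²
  m term: (1×0.00655)² = 4.29e-05
  c term: (1×0.0386)² = 0.00149
  ΔT term: (1×0.0445)² = 0.00198
Total = 0.00351. Share from ΔT = 0.00198/0.00351 = 0.564.

56.4%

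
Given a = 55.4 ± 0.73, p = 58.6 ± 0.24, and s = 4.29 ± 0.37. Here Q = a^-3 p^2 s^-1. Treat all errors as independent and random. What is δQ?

0.000448

Since Q is a product/quotient, work with relative uncertainties:
  (-3·δa/a)² = (-3×0.0132)² = 0.00156;  (2·δp/p)² = (2×0.00410)² = 6.71e-05;  (-1·δs/s)² = (-1×0.0862)² = 0.00744
δQ/Q = √(0.00907) = 0.0952
Q = 0.00471, so δQ = 0.0952 × 0.00471 = 0.000448.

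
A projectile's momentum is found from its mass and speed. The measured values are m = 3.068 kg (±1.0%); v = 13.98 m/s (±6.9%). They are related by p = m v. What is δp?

Since p is a product/quotient, work with relative uncertainties:
  (1·δm/m)² = (1×0.0100)² = 0.000100;  (1·δv/v)² = (1×0.0690)² = 0.00476
δp/p = √(0.00486) = 0.0697
p = 42.89 kg·m/s, so δp = 0.0697 × 42.89 = 2.99 kg·m/s.

2.99 kg·m/s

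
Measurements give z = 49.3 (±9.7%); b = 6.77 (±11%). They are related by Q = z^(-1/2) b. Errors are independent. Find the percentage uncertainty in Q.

Each factor contributes (exponent × relative error)² to (δQ/Q)²:
  (−½·δz/z)² = (-0.5×0.0970)² = 0.00235;  (1·δb/b)² = (1×0.110)² = 0.0121
δQ/Q = √(0.0145) = 0.120

12.0%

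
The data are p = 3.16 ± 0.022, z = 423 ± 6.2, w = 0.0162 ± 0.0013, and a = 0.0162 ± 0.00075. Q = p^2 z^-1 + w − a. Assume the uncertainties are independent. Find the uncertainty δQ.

0.00157

Let h = p^2·z^-1 = 0.0236. δh/h = √((2·δp/p)² + (-1·δz/z)²) = √(0.000194 + 0.000215) = 0.0202, so δh = 0.000477.
Q = h + w − a: δQ = √(δh² + δw² + δa²) = √(2.28e-07 + 1.69e-06 + 5.63e-07) = 0.00157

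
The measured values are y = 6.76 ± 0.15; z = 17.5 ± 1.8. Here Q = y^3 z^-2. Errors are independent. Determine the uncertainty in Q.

0.218

Each factor contributes (exponent × relative error)² to (δQ/Q)²:
  (3·δy/y)² = (3×0.0222)² = 0.00443;  (-2·δz/z)² = (-2×0.103)² = 0.0423
δQ/Q = √(0.0467) = 0.216
Q = 1.01, so δQ = 0.216 × 1.01 = 0.218.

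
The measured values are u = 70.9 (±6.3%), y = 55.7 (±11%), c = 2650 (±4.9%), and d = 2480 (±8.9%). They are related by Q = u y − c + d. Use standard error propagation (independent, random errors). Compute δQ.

562

Let p = u·y = 3950. δp/p = √((1·δu/u)² + (1·δy/y)²) = √(0.00397 + 0.0121) = 0.127, so δp = 501.
Q = p − c + d: δQ = √(δp² + δc² + δd²) = √(2.51e+05 + 16900 + 48700) = 562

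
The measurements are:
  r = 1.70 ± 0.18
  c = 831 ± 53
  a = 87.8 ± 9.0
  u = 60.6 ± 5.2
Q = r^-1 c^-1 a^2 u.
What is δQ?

Q is a product of powers, so relative uncertainties combine in quadrature:
  (-1·δr/r)² = (-1×0.106)² = 0.0112;  (-1·δc/c)² = (-1×0.0638)² = 0.00407;  (2·δa/a)² = (2×0.103)² = 0.0420;  (1·δu/u)² = (1×0.0858)² = 0.00736
δQ/Q = √(0.0647) = 0.254
Q = 331, so δQ = 0.254 × 331 = 84.1.

84.1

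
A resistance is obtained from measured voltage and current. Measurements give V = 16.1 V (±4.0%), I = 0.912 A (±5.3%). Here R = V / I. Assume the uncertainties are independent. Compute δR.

1.17 Ω

R is a product of powers, so relative uncertainties combine in quadrature:
  (1·δV/V)² = (1×0.0400)² = 0.00160;  (-1·δI/I)² = (-1×0.0530)² = 0.00281
δR/R = √(0.00441) = 0.0664
R = 17.7 Ω, so δR = 0.0664 × 17.7 = 1.17 Ω.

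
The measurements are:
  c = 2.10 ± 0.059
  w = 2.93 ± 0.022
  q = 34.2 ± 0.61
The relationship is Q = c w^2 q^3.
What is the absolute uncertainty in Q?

44900

Products/powers → add relative errors in quadrature, weighted by exponent:
  (1·δc/c)² = (1×0.0281)² = 0.000789;  (2·δw/w)² = (2×0.00751)² = 0.000226;  (3·δq/q)² = (3×0.0178)² = 0.00286
δQ/Q = √(0.00388) = 0.0623
Q = 7.21e+05, so δQ = 0.0623 × 7.21e+05 = 44900.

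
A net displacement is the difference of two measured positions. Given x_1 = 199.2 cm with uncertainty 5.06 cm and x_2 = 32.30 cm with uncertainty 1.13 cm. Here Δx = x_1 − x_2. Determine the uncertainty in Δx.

5.18 cm

Each term contributes (cᵢ δxᵢ)² to (δΔx)²:
  (δx_1)² = 25.6;  (δx_2)² = 1.28
δΔx = √(26.9) = 5.18 cm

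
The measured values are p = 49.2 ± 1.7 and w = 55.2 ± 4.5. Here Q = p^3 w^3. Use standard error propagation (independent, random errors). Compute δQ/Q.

Products/powers → add relative errors in quadrature, weighted by exponent:
  (3·δp/p)² = (3×0.0346)² = 0.0107;  (3·δw/w)² = (3×0.0815)² = 0.0598
δQ/Q = √(0.0706) = 0.266

0.266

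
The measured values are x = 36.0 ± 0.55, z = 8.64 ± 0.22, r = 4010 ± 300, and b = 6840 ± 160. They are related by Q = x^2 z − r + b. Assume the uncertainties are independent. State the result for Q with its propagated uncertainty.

14000 ± 560

Let p = x^2·z = 11200. δp/p = √((2·δx/x)² + (1·δz/z)²) = √(0.000934 + 0.000648) = 0.0398, so δp = 445.
Q = p − r + b: δQ = √(δp² + δr² + δb²) = √(1.98e+05 + 90000 + 25600) = 560
Q = 14000.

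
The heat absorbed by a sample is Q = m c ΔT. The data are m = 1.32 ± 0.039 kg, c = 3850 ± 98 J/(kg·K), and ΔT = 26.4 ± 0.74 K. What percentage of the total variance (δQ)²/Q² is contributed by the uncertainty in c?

28.1%

(δQ/Q)² = (1·δm/m)² + (1·δc/c)² + (1·δΔT/ΔT)²
  m term: (1×0.0295)² = 0.000873
  c term: (1×0.0255)² = 0.000648
  ΔT term: (1×0.0280)² = 0.000786
Total = 0.00231. Share from c = 0.000648/0.00231 = 0.281.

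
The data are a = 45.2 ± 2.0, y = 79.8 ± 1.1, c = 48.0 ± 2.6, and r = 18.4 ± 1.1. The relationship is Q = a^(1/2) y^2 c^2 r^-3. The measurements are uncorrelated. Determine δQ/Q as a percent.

For a monomial Q ∝ a^(1/2), y^2, c^2, r^-3, fractional errors add in quadrature:
  (½·δa/a)² = (0.5×0.0442)² = 0.000489;  (2·δy/y)² = (2×0.0138)² = 0.000760;  (2·δc/c)² = (2×0.0542)² = 0.0117;  (-3·δr/r)² = (-3×0.0598)² = 0.0322
δQ/Q = √(0.0452) = 0.212

21.2%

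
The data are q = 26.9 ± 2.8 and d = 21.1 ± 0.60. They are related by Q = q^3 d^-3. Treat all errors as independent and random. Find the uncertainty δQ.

Products/powers → add relative errors in quadrature, weighted by exponent:
  (3·δq/q)² = (3×0.104)² = 0.0975;  (-3·δd/d)² = (-3×0.0284)² = 0.00728
δQ/Q = √(0.105) = 0.324
Q = 2.07, so δQ = 0.324 × 2.07 = 0.671.

0.671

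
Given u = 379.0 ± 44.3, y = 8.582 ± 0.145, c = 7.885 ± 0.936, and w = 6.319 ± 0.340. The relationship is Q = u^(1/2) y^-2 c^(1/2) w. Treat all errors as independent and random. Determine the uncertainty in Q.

0.491

Relative error in a monomial: (δQ/Q)² = Σ (nᵢ · δxᵢ/xᵢ)².
  (½·δu/u)² = (0.5×0.117)² = 0.00342;  (-2·δy/y)² = (-2×0.0169)² = 0.00114;  (½·δc/c)² = (0.5×0.119)² = 0.00352;  (1·δw/w)² = (1×0.0538)² = 0.00290
δQ/Q = √(0.0110) = 0.105
Q = 4.690, so δQ = 0.105 × 4.690 = 0.491.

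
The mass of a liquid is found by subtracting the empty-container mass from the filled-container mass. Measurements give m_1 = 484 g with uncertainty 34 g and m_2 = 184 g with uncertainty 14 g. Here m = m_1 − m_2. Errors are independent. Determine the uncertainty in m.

m is a linear combination, so absolute uncertainties add in quadrature:
  (δm_1)² = 1160;  (δm_2)² = 196
δm = √(1350) = 36.8 g

36.8 g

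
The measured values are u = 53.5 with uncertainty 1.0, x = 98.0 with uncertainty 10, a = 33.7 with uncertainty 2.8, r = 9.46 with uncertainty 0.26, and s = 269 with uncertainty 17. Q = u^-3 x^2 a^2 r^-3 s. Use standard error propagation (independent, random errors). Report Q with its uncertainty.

22.6 ± 6.53

For a monomial Q ∝ u^-3, x^2, a^2, r^-3, s, fractional errors add in quadrature:
  (-3·δu/u)² = (-3×0.0187)² = 0.00314;  (2·δx/x)² = (2×0.102)² = 0.0416;  (2·δa/a)² = (2×0.0831)² = 0.0276;  (-3·δr/r)² = (-3×0.0275)² = 0.00680;  (1·δs/s)² = (1×0.0632)² = 0.00399
δQ/Q = √(0.0832) = 0.288
Q = 22.6, so δQ = 0.288 × 22.6 = 6.53.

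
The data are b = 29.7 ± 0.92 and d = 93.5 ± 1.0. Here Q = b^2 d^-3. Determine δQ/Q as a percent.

Relative error in a monomial: (δQ/Q)² = Σ (nᵢ · δxᵢ/xᵢ)².
  (2·δb/b)² = (2×0.0310)² = 0.00384;  (-3·δd/d)² = (-3×0.0107)² = 0.00103
δQ/Q = √(0.00487) = 0.0698

6.98%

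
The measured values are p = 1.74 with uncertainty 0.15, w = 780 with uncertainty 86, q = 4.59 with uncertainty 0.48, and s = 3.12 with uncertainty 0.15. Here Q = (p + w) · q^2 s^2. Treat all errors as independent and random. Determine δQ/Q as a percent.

Let u = p + w = 782. δu = √(δp² + δw²) = √(0.0225 + 7400) = 86.0, so δu/u = 0.110.
Q is then a monomial in u, q, s:
δQ/Q = √((δu/u)² + (2·δq/q)² + (2·δs/s)²) = √(0.0121 + 0.0437 + 0.00925) = 0.255

25.5%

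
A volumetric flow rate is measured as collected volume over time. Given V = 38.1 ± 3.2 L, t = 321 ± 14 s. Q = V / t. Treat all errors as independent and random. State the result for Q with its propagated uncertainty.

Each factor contributes (exponent × relative error)² to (δQ/Q)²:
  (1·δV/V)² = (1×0.0840)² = 0.00705;  (-1·δt/t)² = (-1×0.0436)² = 0.00190
δQ/Q = √(0.00896) = 0.0946
Q = 0.119 L/s, so δQ = 0.0946 × 0.119 = 0.0112 L/s.

0.119 ± 0.0112 L/s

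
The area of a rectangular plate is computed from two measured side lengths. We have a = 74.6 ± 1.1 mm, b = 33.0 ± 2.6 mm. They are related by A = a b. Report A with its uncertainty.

Relative error in a monomial: (δA/A)² = Σ (nᵢ · δxᵢ/xᵢ)².
  (1·δa/a)² = (1×0.0147)² = 0.000217;  (1·δb/b)² = (1×0.0788)² = 0.00621
δA/A = √(0.00642) = 0.0802
A = 2460 mm^2, so δA = 0.0802 × 2460 = 197 mm^2.

2460 ± 197 mm^2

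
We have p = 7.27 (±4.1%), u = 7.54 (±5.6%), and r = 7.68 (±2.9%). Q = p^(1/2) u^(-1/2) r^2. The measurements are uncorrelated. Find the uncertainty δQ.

3.91

Q is a product of powers, so relative uncertainties combine in quadrature:
  (½·δp/p)² = (0.5×0.0410)² = 0.000420;  (−½·δu/u)² = (-0.5×0.0560)² = 0.000784;  (2·δr/r)² = (2×0.0290)² = 0.00336
δQ/Q = √(0.00457) = 0.0676
Q = 57.9, so δQ = 0.0676 × 57.9 = 3.91.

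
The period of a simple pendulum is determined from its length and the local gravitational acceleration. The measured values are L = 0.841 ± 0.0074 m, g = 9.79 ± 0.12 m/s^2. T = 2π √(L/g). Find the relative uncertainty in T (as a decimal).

For a monomial T ∝ L^(1/2), g^(-1/2), fractional errors add in quadrature:
  (½·δL/L)² = (0.5×0.00880)² = 1.94e-05;  (−½·δg/g)² = (-0.5×0.0123)² = 3.76e-05
δT/T = √(5.69e-05) = 0.00754

0.00754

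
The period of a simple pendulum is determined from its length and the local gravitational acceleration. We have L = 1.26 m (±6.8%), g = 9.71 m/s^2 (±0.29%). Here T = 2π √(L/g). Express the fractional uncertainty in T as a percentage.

For a monomial T ∝ L^(1/2), g^(-1/2), fractional errors add in quadrature:
  (½·δL/L)² = (0.5×0.0680)² = 0.00116;  (−½·δg/g)² = (-0.5×0.00290)² = 2.1e-06
δT/T = √(0.00116) = 0.0340

3.40%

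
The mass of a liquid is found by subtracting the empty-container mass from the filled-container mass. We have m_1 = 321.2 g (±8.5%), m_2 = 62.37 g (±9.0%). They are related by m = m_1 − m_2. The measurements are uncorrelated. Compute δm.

m is a linear combination, so absolute uncertainties add in quadrature:
  (δm_1)² = 745;  (δm_2)² = 31.5
δm = √(777) = 27.9 g

27.9 g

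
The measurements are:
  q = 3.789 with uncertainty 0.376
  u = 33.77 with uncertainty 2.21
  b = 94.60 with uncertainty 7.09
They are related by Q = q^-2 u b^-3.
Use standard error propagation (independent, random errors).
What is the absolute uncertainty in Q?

8.53e-07

Since Q is a product/quotient, work with relative uncertainties:
  (-2·δq/q)² = (-2×0.0992)² = 0.0394;  (1·δu/u)² = (1×0.0654)² = 0.00428;  (-3·δb/b)² = (-3×0.0749)² = 0.0506
δQ/Q = √(0.0942) = 0.307
Q = 2.778e-06, so δQ = 0.307 × 2.778e-06 = 8.53e-07.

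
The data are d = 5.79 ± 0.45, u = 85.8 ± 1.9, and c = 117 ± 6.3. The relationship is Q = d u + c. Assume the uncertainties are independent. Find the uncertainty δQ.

40.6

Let p = d·u = 497. δp/p = √((1·δd/d)² + (1·δu/u)²) = √(0.00604 + 0.000490) = 0.0808, so δp = 40.1.
Q = p + c: δQ = √(δp² + δc²) = √(1610 + 39.7) = 40.6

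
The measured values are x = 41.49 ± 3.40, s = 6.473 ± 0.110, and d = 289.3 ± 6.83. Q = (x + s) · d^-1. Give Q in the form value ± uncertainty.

0.1658 ± 0.0124

Let u = x + s = 47.96. δu = √(δx² + δs²) = √(11.6 + 0.0121) = 3.40, so δu/u = 0.0709.
Q is then a monomial in u, d:
δQ/Q = √((δu/u)² + (-1·δd/d)²) = √(0.00503 + 0.000557) = 0.0748
Q = 0.1658, so δQ = 0.0748 × 0.1658 = 0.0124.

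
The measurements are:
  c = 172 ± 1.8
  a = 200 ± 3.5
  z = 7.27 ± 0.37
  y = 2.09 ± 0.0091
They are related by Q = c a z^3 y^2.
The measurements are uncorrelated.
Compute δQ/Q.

For a monomial Q ∝ c, a, z^3, y^2, fractional errors add in quadrature:
  (1·δc/c)² = (1×0.0105)² = 0.000110;  (1·δa/a)² = (1×0.0175)² = 0.000306;  (3·δz/z)² = (3×0.0509)² = 0.0233;  (2·δy/y)² = (2×0.00435)² = 7.58e-05
δQ/Q = √(0.0238) = 0.154

0.154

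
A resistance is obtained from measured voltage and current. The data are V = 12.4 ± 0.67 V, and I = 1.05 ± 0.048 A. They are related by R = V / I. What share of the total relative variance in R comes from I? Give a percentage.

41.7%

(δR/R)² = (1·δV/V)² + (-1·δI/I)²
  V term: (1×0.0540)² = 0.00292
  I term: (-1×0.0457)² = 0.00209
Total = 0.00501. Share from I = 0.00209/0.00501 = 0.417.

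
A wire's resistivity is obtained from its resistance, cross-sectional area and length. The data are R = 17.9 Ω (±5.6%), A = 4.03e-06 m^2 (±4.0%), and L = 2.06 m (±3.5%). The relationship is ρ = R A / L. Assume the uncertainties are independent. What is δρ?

2.7e-06 Ω·m

Each factor contributes (exponent × relative error)² to (δρ/ρ)²:
  (1·δR/R)² = (1×0.0560)² = 0.00314;  (1·δA/A)² = (1×0.0400)² = 0.00160;  (-1·δL/L)² = (-1×0.0350)² = 0.00123
δρ/ρ = √(0.00596) = 0.0772
ρ = 3.5e-05 Ω·m, so δρ = 0.0772 × 3.5e-05 = 2.7e-06 Ω·m.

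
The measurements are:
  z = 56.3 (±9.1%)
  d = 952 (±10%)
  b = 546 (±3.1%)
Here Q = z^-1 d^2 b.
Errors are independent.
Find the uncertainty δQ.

Each factor contributes (exponent × relative error)² to (δQ/Q)²:
  (-1·δz/z)² = (-1×0.0910)² = 0.00828;  (2·δd/d)² = (2×0.100)² = 0.0400;  (1·δb/b)² = (1×0.0310)² = 0.000961
δQ/Q = √(0.0492) = 0.222
Q = 8.79e+06, so δQ = 0.222 × 8.79e+06 = 1.95e+06.

1.95e+06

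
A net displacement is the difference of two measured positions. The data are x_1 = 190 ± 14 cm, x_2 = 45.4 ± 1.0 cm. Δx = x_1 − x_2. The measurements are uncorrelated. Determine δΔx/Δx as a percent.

9.71%

For a sum/difference, combine absolute errors in quadrature:
  (δx_1)² = 196;  (δx_2)² = 1.00
δΔx = √(197) = 14.0 cm
Δx = 145 cm, so δΔx/Δx = 14.0/145 = 0.0971.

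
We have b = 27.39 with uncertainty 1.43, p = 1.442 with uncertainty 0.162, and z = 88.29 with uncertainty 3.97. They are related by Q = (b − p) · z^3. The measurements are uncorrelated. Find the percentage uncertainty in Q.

14.6%

Let u = b − p = 25.95. δu = √(δb² + δp²) = √(2.04 + 0.0262) = 1.44, so δu/u = 0.0555.
Q is then a monomial in u, z:
δQ/Q = √((δu/u)² + (3·δz/z)²) = √(0.00308 + 0.0182) = 0.146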